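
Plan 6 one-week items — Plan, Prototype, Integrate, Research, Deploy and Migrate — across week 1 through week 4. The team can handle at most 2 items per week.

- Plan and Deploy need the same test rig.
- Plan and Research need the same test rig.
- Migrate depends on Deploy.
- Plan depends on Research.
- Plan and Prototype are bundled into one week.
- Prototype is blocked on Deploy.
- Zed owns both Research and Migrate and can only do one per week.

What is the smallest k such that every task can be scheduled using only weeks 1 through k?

The precedence chain requires at least 2 distinct weeks.
With at most 2 per week and 6 tasks, at least 3 weeks are needed.
3 works (last occupied week: week 3): for example Research in week 1, Integrate in week 3, Deploy in week 1, Plan in week 2, Migrate in week 3, Prototype in week 2.

3 weeks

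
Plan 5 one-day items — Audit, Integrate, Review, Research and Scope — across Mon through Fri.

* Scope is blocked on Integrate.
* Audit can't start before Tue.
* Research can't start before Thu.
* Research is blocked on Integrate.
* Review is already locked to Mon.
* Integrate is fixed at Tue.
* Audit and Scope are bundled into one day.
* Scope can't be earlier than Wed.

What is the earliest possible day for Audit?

Wed

Audit is available from Tue; Audit must be in the same day as Scope, which can't be before Wed, so Audit is at least Wed.
Audit at Wed is achievable: Audit in Wed, Research in Thu, Integrate in Tue, Scope in Wed, Review in Mon.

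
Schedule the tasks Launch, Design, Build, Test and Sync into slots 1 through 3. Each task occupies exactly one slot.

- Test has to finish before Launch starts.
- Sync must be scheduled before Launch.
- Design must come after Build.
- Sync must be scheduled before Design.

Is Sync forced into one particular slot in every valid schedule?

Sync can be 1 (e.g. Build in 1; Sync in 1; Design in 2; Test in 1; Launch in 2) or 2 (e.g. Build in 1; Sync in 2; Test in 1; Launch in 3; Design in 3).

No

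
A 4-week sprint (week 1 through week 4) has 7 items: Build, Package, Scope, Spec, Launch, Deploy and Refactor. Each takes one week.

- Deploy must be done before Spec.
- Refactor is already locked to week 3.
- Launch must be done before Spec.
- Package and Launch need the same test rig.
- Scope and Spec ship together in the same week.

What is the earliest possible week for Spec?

week 2

Precedence pushes Spec to at least week 2.
Spec at week 2 is achievable: Spec=week 2; Refactor=week 3; Deploy=week 1; Package=week 2; Scope=week 2; Launch=week 1; Build=week 1.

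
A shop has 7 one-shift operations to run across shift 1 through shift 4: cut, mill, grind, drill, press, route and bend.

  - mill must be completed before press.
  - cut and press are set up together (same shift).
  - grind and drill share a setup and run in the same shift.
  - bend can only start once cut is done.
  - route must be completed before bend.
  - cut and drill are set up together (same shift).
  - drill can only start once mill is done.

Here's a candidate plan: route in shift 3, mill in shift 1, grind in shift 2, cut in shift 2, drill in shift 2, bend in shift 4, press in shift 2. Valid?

Yes, all constraints hold

route must be completed before bend — holds.
bend can only start once cut is done — holds.
grind and drill share a setup and run in the same shift — holds.
cut and press are set up together (same shift) — holds.
drill can only start once mill is done — holds.
mill must be completed before press — holds.
cut and drill are set up together (same shift) — holds.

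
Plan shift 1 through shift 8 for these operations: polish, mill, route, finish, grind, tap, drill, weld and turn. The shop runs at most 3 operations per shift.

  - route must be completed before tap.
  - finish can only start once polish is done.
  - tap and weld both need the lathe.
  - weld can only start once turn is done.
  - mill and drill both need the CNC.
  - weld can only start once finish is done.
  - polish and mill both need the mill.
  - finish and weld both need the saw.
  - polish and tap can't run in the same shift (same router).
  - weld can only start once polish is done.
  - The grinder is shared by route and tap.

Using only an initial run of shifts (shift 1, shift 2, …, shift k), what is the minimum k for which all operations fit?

The precedence chain requires at least 3 distinct shifts.
With at most 3 per shift and 9 operations, at least 3 shifts are needed.
3 works (last occupied shift: shift 3): for example polish=shift 1; turn=shift 1; route=shift 1; drill=shift 3; tap=shift 2; weld=shift 3; finish=shift 2; mill=shift 2; grind=shift 3.

3 shifts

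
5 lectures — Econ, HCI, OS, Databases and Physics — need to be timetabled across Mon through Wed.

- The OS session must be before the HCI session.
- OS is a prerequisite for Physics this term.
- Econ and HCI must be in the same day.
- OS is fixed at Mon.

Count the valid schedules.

Splitting on Econ: it can be Tue (6), Wed (6). Listing each branch's schedules as (HCI, OS, Databases, Physics):
Econ=Tue: (Tue,Mon,Mon,Tue) (Tue,Mon,Mon,Wed) (Tue,Mon,Tue,Tue) (Tue,Mon,Tue,Wed) (Tue,Mon,Wed,Tue) (Tue,Mon,Wed,Wed) — 6.
Econ=Wed: (Wed,Mon,Mon,Tue) (Wed,Mon,Mon,Wed) (Wed,Mon,Tue,Tue) (Wed,Mon,Tue,Wed) (Wed,Mon,Wed,Tue) (Wed,Mon,Wed,Wed) — 6.
Summing: 6 + 6 = 12.

12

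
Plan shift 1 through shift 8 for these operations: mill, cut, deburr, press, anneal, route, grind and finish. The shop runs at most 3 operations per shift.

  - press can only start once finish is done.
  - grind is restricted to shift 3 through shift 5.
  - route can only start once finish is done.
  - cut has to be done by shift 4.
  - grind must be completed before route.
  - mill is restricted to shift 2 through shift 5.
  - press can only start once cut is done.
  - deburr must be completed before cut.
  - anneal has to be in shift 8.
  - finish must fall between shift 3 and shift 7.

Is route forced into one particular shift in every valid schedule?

route can be shift 4 (e.g. cut in shift 2, anneal in shift 8, press in shift 4, mill in shift 2, deburr in shift 1, route in shift 4, finish in shift 3, grind in shift 3) or shift 5 (e.g. route -> shift 5; cut -> shift 2; deburr -> shift 1; grind -> shift 3; press -> shift 4; finish -> shift 3; anneal -> shift 8; mill -> shift 2).

No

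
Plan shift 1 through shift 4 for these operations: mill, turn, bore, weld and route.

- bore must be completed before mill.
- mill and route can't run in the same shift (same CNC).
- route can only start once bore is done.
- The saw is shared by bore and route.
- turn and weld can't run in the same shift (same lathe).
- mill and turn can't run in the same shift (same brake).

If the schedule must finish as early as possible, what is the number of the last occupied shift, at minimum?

3

The precedence chain requires at least 2 distinct shifts.
Could 2 shifts be enough, i.e. nothing placed later than shift 2? No: mill must come after bore (at shift 1 or later) → {shift 2}; bore must come before mill (at shift 2 or earlier) → {shift 1}; route must come after bore (at shift 1 or later) → {shift 2}; route can't share with mill (shift 2) → nothing is left.
So 2 shifts is not enough.
3 works (last occupied shift: shift 3): for example weld=shift 2, mill=shift 2, route=shift 3, bore=shift 1, turn=shift 1.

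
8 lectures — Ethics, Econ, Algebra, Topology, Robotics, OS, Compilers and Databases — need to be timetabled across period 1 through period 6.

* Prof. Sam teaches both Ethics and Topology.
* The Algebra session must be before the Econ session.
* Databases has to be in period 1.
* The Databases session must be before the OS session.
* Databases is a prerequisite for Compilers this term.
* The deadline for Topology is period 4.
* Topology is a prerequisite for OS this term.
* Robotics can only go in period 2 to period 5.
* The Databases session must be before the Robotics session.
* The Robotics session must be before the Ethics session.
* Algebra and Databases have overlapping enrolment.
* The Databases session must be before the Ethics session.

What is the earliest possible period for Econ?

Precedence pushes Econ to at least period 2.
Econ at period 3 is achievable: Econ -> period 3, Ethics -> period 3, Compilers -> period 2, Robotics -> period 2, Algebra -> period 2, OS -> period 2, Databases -> period 1, Topology -> period 1.
Nothing earlier works — the conflict constraints rule out every period before period 3.

period 3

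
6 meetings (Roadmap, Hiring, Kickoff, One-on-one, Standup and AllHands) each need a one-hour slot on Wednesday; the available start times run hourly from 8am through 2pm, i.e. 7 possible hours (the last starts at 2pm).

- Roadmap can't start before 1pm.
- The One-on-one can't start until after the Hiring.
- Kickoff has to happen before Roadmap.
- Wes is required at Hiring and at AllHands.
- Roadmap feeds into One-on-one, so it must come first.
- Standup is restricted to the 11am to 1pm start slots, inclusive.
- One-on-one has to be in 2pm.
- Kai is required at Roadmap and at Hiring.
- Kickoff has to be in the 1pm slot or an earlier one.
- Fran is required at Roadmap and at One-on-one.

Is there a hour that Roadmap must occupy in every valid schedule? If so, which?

1pm

Roadmap's window is 1pm–2pm.
One-on-one is fixed at 2pm, and Roadmap can't share a hour with One-on-one.
So Roadmap must be 1pm.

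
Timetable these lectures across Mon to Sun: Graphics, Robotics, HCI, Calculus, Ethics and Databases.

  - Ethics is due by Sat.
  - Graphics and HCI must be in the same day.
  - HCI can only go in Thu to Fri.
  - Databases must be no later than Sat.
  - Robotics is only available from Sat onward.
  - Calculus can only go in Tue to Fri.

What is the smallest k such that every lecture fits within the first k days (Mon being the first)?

Robotics can't be placed before Sat — that is day 6 counting from Mon — so the schedule must run through at least 6 days.
6 works (last occupied day: Sat): for example Robotics in Sat; Calculus in Tue; HCI in Thu; Graphics in Thu; Ethics in Mon; Databases in Mon.

6 days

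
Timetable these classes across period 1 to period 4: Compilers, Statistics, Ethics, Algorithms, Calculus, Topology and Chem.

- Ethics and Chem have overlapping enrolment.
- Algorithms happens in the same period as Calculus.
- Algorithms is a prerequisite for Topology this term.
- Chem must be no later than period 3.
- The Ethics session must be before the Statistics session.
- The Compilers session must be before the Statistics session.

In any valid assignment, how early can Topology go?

Precedence pushes Topology to at least period 2.
Topology at period 2 is achievable: Ethics in period 2; Algorithms in period 1; Calculus in period 1; Compilers in period 1; Statistics in period 3; Chem in period 1; Topology in period 2.

period 2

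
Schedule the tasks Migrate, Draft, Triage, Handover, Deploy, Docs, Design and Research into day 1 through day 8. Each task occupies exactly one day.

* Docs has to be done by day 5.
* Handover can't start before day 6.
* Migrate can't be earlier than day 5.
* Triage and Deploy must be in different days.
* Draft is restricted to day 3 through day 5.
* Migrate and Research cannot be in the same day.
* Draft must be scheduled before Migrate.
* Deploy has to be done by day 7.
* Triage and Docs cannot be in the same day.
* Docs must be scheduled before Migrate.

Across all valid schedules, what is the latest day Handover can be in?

Handover is available from day 6.
Handover at day 8 is achievable: Handover -> day 8, Triage -> day 2, Research -> day 1, Docs -> day 1, Draft -> day 3, Deploy -> day 1, Migrate -> day 5, Design -> day 1.

day 8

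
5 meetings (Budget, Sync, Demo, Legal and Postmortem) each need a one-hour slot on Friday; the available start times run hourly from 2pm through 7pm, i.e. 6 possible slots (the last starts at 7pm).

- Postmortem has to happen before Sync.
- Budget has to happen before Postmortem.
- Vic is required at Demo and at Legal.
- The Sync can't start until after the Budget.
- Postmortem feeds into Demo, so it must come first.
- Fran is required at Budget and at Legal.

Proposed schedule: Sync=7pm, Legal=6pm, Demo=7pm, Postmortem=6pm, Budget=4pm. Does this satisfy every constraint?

Valid

Postmortem has to happen before Sync — holds.
Budget has to happen before Postmortem — holds.
The Sync can't start until after the Budget — holds.
Postmortem feeds into Demo, so it must come first — holds.
Fran is required at Budget and at Legal — holds.
Vic is required at Demo and at Legal — holds.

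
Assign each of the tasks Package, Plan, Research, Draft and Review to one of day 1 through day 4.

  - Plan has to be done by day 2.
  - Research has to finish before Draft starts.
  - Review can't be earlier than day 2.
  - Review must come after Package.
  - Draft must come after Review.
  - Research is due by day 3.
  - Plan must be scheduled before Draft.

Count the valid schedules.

22

Splitting on Package: it can be day 1 (16), day 2 (6). Listing each branch's schedules as (Plan, Research, Draft, Review) by day number:
Package=day 1: (1,1,3,2) (1,1,4,2) (1,1,4,3) (1,2,3,2) (1,2,4,2) (1,2,4,3) (1,3,4,2) (1,3,4,3) (2,1,3,2) (2,1,4,2) (2,1,4,3) (2,2,3,2) (2,2,4,2) (2,2,4,3) (2,3,4,2) (2,3,4,3) — 16.
Package=day 2: (1,1,4,3) (1,2,4,3) (1,3,4,3) (2,1,4,3) (2,2,4,3) (2,3,4,3) — 6.
Summing: 16 + 6 = 22.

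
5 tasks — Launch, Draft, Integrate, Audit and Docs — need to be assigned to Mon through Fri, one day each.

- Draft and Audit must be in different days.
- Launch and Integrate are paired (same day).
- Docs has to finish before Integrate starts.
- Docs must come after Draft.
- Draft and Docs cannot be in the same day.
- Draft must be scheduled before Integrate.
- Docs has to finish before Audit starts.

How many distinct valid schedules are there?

20

Splitting on Launch: it can be Wed (3), Thu (7), Fri (10). Listing each branch's schedules as (Draft, Integrate, Audit, Docs):
Launch=Wed: (Mon,Wed,Wed,Tue) (Mon,Wed,Thu,Tue) (Mon,Wed,Fri,Tue) — 3.
Launch=Thu: (Mon,Thu,Wed,Tue) (Mon,Thu,Thu,Tue) (Mon,Thu,Thu,Wed) (Mon,Thu,Fri,Tue) (Mon,Thu,Fri,Wed) (Tue,Thu,Thu,Wed) (Tue,Thu,Fri,Wed) — 7.
Launch=Fri: (Mon,Fri,Wed,Tue) (Mon,Fri,Thu,Tue) (Mon,Fri,Thu,Wed) (Mon,Fri,Fri,Tue) (Mon,Fri,Fri,Wed) (Mon,Fri,Fri,Thu) (Tue,Fri,Thu,Wed) (Tue,Fri,Fri,Wed) (Tue,Fri,Fri,Thu) (Wed,Fri,Fri,Thu) — 10.
Summing: 3 + 7 + 10 = 20.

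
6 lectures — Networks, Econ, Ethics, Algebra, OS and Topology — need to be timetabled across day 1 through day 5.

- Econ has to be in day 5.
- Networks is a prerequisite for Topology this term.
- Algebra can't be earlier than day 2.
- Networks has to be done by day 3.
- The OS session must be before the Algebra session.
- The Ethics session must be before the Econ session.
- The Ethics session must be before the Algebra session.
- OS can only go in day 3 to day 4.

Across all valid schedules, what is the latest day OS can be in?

day 4

OS is available from day 3; OS's own window allows nothing later than day 4.
OS at day 4 is achievable: Topology -> day 2, Econ -> day 5, OS -> day 4, Networks -> day 1, Ethics -> day 1, Algebra -> day 5.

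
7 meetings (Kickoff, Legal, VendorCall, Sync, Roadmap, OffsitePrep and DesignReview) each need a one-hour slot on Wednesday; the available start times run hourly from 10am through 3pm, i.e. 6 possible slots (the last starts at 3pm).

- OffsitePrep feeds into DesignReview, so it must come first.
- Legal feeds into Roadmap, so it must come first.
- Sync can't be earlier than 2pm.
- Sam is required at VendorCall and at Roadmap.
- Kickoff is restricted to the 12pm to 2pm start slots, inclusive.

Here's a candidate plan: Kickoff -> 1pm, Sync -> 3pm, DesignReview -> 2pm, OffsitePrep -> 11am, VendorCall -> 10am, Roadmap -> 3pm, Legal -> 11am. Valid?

Yes

Legal feeds into Roadmap, so it must come first — holds.
OffsitePrep feeds into DesignReview, so it must come first — holds.
Sam is required at VendorCall and at Roadmap — holds.
Sync can't be earlier than 2pm — holds.
Kickoff is restricted to the 12pm to 2pm start slots, inclusive — holds.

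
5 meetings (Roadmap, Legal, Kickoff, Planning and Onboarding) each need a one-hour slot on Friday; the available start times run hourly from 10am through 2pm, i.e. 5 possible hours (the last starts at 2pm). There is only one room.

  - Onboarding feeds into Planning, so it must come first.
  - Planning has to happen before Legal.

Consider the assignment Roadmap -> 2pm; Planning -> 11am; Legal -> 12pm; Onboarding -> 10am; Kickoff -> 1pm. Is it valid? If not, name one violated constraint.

Onboarding feeds into Planning, so it must come first — holds.
There is only one room — holds.
Planning has to happen before Legal — holds.

Yes, all constraints hold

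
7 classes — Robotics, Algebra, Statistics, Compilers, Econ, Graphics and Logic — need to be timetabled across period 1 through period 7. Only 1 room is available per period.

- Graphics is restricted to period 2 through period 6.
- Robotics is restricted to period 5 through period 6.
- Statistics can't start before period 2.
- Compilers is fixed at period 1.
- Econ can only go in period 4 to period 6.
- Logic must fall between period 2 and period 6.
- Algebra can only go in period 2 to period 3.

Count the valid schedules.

Splitting on Robotics: it can be period 5 (8), period 6 (8). Listing each branch's schedules as (Algebra, Statistics, Compilers, Econ, Graphics, Logic) by period number:
Robotics=period 5: (2,7,1,4,3,6) (2,7,1,4,6,3) (2,7,1,6,3,4) (2,7,1,6,4,3) (3,7,1,4,2,6) (3,7,1,4,6,2) (3,7,1,6,2,4) (3,7,1,6,4,2) — 8.
Robotics=period 6: (2,7,1,4,3,5) (2,7,1,4,5,3) (2,7,1,5,3,4) (2,7,1,5,4,3) (3,7,1,4,2,5) (3,7,1,4,5,2) (3,7,1,5,2,4) (3,7,1,5,4,2) — 8.
Summing: 8 + 8 = 16.

16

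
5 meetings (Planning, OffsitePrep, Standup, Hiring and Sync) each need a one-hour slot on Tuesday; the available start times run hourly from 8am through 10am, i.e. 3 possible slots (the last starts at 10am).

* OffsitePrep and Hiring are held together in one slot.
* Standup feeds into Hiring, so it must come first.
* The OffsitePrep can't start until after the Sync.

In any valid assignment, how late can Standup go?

9am

Downstream work caps Standup at 9am.
Standup at 9am is achievable: Sync -> 8am; Planning -> 8am; OffsitePrep -> 10am; Standup -> 9am; Hiring -> 10am.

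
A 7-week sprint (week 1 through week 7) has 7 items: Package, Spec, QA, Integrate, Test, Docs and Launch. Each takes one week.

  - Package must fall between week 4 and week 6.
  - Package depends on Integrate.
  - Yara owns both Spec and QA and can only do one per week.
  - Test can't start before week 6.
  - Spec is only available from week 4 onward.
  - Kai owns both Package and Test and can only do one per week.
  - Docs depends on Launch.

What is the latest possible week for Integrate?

week 5

Downstream work caps Integrate at week 5.
Integrate at week 5 is achievable: Test -> week 7, Integrate -> week 5, Launch -> week 1, Docs -> week 2, Spec -> week 4, Package -> week 6, QA -> week 1.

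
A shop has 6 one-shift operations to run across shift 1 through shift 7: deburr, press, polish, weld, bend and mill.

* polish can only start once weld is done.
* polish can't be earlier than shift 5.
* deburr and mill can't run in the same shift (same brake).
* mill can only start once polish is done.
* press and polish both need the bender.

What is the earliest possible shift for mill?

shift 6

Precedence pushes mill to at least shift 6.
mill at shift 6 is achievable: weld in shift 1, press in shift 1, polish in shift 5, deburr in shift 1, bend in shift 1, mill in shift 6.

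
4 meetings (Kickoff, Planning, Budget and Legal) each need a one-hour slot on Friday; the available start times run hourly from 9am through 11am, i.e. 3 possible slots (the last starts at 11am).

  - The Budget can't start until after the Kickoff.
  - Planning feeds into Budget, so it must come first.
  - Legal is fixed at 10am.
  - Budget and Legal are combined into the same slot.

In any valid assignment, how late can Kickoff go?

9am

Downstream work caps Kickoff at 9am.
Kickoff at 9am is achievable: Kickoff in 9am, Planning in 9am, Budget in 10am, Legal in 10am.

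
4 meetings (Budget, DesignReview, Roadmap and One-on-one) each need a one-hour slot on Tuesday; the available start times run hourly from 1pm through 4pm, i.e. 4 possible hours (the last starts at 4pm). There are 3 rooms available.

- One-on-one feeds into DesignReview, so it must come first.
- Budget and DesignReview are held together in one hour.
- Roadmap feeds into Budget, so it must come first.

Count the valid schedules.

14

Splitting on Budget: it can be 2pm (1), 3pm (4), 4pm (9). Listing each branch's schedules as (DesignReview, Roadmap, One-on-one):
Budget=2pm: (2pm,1pm,1pm) — 1.
Budget=3pm: (3pm,1pm,1pm) (3pm,1pm,2pm) (3pm,2pm,1pm) (3pm,2pm,2pm) — 4.
Budget=4pm: (4pm,1pm,1pm) (4pm,1pm,2pm) (4pm,1pm,3pm) (4pm,2pm,1pm) (4pm,2pm,2pm) (4pm,2pm,3pm) (4pm,3pm,1pm) (4pm,3pm,2pm) (4pm,3pm,3pm) — 9.
Summing: 1 + 4 + 9 = 14.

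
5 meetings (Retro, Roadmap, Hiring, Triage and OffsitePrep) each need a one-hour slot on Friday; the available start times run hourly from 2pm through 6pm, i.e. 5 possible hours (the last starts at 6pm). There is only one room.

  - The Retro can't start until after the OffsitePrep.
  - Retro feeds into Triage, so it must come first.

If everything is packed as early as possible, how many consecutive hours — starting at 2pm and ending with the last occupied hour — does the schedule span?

The precedence chain requires at least 3 distinct hours.
With at most 1 per hour and 5 meetings, at least 5 hours are needed.
5 works (last occupied hour: 6pm): for example Hiring=6pm; OffsitePrep=2pm; Triage=4pm; Roadmap=5pm; Retro=3pm.

5 hours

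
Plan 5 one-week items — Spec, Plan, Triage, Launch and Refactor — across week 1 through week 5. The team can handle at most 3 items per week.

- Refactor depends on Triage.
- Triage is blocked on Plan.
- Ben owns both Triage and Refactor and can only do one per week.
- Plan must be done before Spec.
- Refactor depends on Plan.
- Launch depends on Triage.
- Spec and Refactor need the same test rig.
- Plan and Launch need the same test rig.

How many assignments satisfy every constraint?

53

Splitting on Spec: it can be week 2 (14), week 3 (16), week 4 (13), week 5 (10). Listing each branch's schedules as (Plan, Triage, Launch, Refactor) by week number:
Spec=week 2: (1,2,3,3) (1,2,3,4) (1,2,3,5) (1,2,4,3) (1,2,4,4) (1,2,4,5) (1,2,5,3) (1,2,5,4) (1,2,5,5) (1,3,4,4) (1,3,4,5) (1,3,5,4) (1,3,5,5) (1,4,5,5) — 14.
Spec=week 3: (1,2,3,4) (1,2,3,5) (1,2,4,4) (1,2,4,5) (1,2,5,4) (1,2,5,5) (1,3,4,4) (1,3,4,5) (1,3,5,4) (1,3,5,5) (1,4,5,5) (2,3,4,4) (2,3,4,5) (2,3,5,4) (2,3,5,5) (2,4,5,5) — 16.
Spec=week 4: (1,2,3,3) (1,2,3,5) (1,2,4,3) (1,2,4,5) (1,2,5,3) (1,2,5,5) (1,3,4,5) (1,3,5,5) (1,4,5,5) (2,3,4,5) (2,3,5,5) (2,4,5,5) (3,4,5,5) — 13.
Spec=week 5: (1,2,3,3) (1,2,3,4) (1,2,4,3) (1,2,4,4) (1,2,5,3) (1,2,5,4) (1,3,4,4) (1,3,5,4) (2,3,4,4) (2,3,5,4) — 10.
Summing: 14 + 16 + 13 + 10 = 53.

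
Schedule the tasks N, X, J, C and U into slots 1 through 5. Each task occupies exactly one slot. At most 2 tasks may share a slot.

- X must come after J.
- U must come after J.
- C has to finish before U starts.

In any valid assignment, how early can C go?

Downstream work caps C at 4.
C at 1 is achievable: N=3; J=1; U=2; C=1; X=2.

1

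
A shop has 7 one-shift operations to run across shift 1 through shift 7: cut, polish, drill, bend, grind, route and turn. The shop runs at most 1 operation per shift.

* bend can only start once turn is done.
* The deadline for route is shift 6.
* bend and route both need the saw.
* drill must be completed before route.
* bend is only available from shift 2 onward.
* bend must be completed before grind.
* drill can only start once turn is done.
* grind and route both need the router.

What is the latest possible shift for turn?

Downstream work caps turn at shift 4.
turn at shift 3 is achievable: turn in shift 3, cut in shift 1, route in shift 6, bend in shift 4, drill in shift 5, grind in shift 7, polish in shift 2.
Nothing later works — the conflict and capacity constraints rule out every shift after shift 3.

shift 3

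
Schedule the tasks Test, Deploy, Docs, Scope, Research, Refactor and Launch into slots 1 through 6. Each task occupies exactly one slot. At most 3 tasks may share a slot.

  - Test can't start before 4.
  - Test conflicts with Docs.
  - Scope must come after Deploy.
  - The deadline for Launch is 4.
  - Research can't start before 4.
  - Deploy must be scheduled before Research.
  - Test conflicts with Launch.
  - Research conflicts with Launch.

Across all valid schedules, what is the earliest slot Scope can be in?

2

Precedence pushes Scope to at least 2.
Scope at 2 is achievable: Docs -> 1; Research -> 4; Test -> 4; Refactor -> 2; Deploy -> 1; Scope -> 2; Launch -> 1.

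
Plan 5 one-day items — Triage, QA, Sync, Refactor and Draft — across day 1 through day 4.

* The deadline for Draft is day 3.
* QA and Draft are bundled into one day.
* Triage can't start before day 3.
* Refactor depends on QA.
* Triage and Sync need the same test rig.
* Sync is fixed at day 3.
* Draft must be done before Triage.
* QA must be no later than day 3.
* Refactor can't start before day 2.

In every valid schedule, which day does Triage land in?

Triage's window is day 3–day 4.
Sync is fixed at day 3, and Triage can't share a day with Sync.
So Triage must be day 4.

day 4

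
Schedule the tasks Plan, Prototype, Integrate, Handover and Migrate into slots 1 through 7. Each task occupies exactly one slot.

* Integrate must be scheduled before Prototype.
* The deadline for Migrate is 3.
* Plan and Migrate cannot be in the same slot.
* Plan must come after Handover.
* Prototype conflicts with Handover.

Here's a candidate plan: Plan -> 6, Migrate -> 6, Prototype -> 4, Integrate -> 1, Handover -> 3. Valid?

No — it violates: Plan and Migrate cannot be in the same slot

Plan must come after Handover — holds.
Prototype conflicts with Handover — holds.
The deadline for Migrate is 3 — violated.
Integrate must be scheduled before Prototype — holds.
Plan and Migrate cannot be in the same slot — violated.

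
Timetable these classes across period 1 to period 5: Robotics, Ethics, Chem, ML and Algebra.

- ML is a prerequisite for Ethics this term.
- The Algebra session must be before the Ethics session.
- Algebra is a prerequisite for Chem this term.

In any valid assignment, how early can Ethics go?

period 2

Precedence pushes Ethics to at least period 2.
Ethics at period 2 is achievable: Robotics=period 1, Chem=period 2, ML=period 1, Ethics=period 2, Algebra=period 1.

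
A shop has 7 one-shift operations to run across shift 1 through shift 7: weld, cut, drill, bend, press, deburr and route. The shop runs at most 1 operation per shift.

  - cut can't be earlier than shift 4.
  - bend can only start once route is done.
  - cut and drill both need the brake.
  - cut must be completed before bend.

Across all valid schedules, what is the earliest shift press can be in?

press at shift 1 is achievable: deburr in shift 7; cut in shift 4; weld in shift 3; drill in shift 6; bend in shift 5; route in shift 2; press in shift 1.

shift 1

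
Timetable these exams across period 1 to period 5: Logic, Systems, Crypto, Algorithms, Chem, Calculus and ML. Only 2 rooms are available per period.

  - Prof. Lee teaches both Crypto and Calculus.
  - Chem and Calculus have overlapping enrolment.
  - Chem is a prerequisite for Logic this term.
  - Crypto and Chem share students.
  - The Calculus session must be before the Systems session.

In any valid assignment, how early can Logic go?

period 2

Precedence pushes Logic to at least period 2.
Logic at period 2 is achievable: Systems=period 3; Algorithms=period 1; ML=period 4; Logic=period 2; Crypto=period 3; Calculus=period 2; Chem=period 1.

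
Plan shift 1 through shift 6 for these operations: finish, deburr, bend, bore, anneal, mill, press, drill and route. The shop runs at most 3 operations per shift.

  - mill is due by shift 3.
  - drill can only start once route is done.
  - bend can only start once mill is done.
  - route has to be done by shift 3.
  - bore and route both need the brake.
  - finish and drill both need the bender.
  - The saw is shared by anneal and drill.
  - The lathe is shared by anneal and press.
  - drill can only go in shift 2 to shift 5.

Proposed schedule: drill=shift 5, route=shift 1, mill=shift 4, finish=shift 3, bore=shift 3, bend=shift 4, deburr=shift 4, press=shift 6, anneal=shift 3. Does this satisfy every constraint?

bore and route both need the brake — holds.
drill can only start once route is done — holds.
mill is due by shift 3 — violated.
The saw is shared by anneal and drill — holds.
bend can only start once mill is done — violated.
The lathe is shared by anneal and press — holds.
drill can only go in shift 2 to shift 5 — holds.
route has to be done by shift 3 — holds.
finish and drill both need the bender — holds.
The shop runs at most 3 operations per shift — holds.

No. mill is due by shift 3 is not satisfied.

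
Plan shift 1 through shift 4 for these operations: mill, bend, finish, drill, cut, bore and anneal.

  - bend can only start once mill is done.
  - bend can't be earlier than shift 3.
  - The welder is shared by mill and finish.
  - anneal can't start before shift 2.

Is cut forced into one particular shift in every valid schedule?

cut can be shift 1 (e.g. bend -> shift 3; anneal -> shift 2; mill -> shift 1; finish -> shift 2; drill -> shift 1; cut -> shift 1; bore -> shift 1) or shift 2 (e.g. bend -> shift 3; bore -> shift 1; anneal -> shift 2; finish -> shift 2; cut -> shift 2; drill -> shift 1; mill -> shift 1).

No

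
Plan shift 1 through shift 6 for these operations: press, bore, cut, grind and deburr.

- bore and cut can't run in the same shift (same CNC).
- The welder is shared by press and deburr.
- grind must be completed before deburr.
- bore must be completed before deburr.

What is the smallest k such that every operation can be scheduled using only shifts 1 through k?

2

The precedence chain requires at least 2 distinct shifts.
2 works (last occupied shift: shift 2): for example bore in shift 1; grind in shift 1; cut in shift 2; press in shift 1; deburr in shift 2.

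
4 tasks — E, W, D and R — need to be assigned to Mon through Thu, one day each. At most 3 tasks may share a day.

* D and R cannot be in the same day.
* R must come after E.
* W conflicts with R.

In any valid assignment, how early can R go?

Tue

Precedence pushes R to at least Tue.
R at Tue is achievable: R=Tue, E=Mon, D=Mon, W=Mon.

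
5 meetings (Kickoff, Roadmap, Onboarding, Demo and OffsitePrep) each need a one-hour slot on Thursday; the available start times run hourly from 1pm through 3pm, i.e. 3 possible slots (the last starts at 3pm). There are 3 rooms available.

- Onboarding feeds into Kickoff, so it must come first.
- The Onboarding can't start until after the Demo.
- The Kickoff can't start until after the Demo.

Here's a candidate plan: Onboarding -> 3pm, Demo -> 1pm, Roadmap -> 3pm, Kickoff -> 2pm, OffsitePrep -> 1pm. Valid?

No — it violates: Onboarding feeds into Kickoff, so it must come first

Onboarding feeds into Kickoff, so it must come first — violated.
The Onboarding can't start until after the Demo — holds.
There are 3 rooms available — holds.
The Kickoff can't start until after the Demo — holds.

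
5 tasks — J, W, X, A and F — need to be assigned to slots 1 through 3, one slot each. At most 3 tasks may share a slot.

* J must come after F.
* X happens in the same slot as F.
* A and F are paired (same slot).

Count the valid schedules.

Splitting on J: it can be 2 (2), 3 (4). Listing each branch's schedules as (W, X, A, F):
J=2: (2,1,1,1) (3,1,1,1) — 2.
J=3: (1,2,2,2) (2,1,1,1) (3,1,1,1) (3,2,2,2) — 4.
Summing: 2 + 4 = 6.

6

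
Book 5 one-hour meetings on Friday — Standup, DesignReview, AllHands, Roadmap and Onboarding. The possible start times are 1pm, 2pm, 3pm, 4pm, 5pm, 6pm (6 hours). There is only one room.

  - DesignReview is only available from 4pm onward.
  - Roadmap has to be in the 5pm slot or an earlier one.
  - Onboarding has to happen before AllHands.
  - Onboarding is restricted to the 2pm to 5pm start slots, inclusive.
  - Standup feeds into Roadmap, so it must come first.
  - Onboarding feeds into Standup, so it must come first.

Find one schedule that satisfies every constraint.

DesignReview -> 4pm, Onboarding -> 2pm, AllHands -> 6pm, Standup -> 3pm, Roadmap -> 5pm

Checking: Onboarding(2pm) before AllHands(6pm); Standup(3pm) before Roadmap(5pm); Onboarding(2pm) before Standup(3pm); DesignReview=4pm in [4pm,6pm]; Onboarding=2pm in [2pm,5pm]; Roadmap=5pm in [1pm,5pm]; max 1 per hour (cap 1).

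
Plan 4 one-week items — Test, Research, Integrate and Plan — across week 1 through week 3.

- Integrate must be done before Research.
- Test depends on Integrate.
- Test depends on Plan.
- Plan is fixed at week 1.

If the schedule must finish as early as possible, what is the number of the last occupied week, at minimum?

2

The precedence chain requires at least 2 distinct weeks.
2 works (last occupied week: week 2): for example Integrate -> week 1; Test -> week 2; Research -> week 2; Plan -> week 1.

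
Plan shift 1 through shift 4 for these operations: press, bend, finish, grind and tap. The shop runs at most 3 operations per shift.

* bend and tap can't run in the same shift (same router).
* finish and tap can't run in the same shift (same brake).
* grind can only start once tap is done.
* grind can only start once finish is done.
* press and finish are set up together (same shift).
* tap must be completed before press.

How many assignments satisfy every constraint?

12

Splitting on press: it can be shift 2 (6), shift 3 (6). Listing each branch's schedules as (bend, finish, grind, tap) by shift number:
press=shift 2: (2,2,3,1) (2,2,4,1) (3,2,3,1) (3,2,4,1) (4,2,3,1) (4,2,4,1) — 6.
press=shift 3: (1,3,4,2) (2,3,4,1) (3,3,4,1) (3,3,4,2) (4,3,4,1) (4,3,4,2) — 6.
Summing: 6 + 6 = 12.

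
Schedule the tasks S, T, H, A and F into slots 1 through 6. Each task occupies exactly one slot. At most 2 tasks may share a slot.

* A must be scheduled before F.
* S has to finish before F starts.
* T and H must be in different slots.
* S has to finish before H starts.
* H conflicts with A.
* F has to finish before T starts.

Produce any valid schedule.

H=2; S=1; F=2; A=1; T=3

Checking: A(1) before F(2); F(2) before T(3); S(1) before F(2); S(1) before H(2); H(2) != A(1); T(3) != H(2); max 2 per slot (cap 2).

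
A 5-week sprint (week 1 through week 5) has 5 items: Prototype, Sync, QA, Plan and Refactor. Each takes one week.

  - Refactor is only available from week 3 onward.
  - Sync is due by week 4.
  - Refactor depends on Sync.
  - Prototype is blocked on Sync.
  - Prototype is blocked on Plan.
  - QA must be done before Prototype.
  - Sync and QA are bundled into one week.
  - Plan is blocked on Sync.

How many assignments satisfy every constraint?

29

Splitting on Prototype: it can be week 3 (3), week 4 (9), week 5 (17). Listing each branch's schedules as (Sync, QA, Plan, Refactor) by week number:
Prototype=week 3: (1,1,2,3) (1,1,2,4) (1,1,2,5) — 3.
Prototype=week 4: (1,1,2,3) (1,1,2,4) (1,1,2,5) (1,1,3,3) (1,1,3,4) (1,1,3,5) (2,2,3,3) (2,2,3,4) (2,2,3,5) — 9.
Prototype=week 5: (1,1,2,3) (1,1,2,4) (1,1,2,5) (1,1,3,3) (1,1,3,4) (1,1,3,5) (1,1,4,3) (1,1,4,4) (1,1,4,5) (2,2,3,3) (2,2,3,4) (2,2,3,5) (2,2,4,3) (2,2,4,4) (2,2,4,5) (3,3,4,4) (3,3,4,5) — 17.
Summing: 3 + 9 + 17 = 29.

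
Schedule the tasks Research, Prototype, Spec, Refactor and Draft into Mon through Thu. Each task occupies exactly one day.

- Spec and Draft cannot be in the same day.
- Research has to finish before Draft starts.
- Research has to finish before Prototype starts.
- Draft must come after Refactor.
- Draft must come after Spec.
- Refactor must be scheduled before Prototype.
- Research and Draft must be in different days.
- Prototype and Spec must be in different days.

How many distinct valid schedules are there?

Splitting on Research: it can be Mon (27), Tue (21), Wed (9). Listing each branch's schedules as (Prototype, Spec, Refactor, Draft):
Research=Mon: (Tue,Mon,Mon,Tue) (Tue,Mon,Mon,Wed) (Tue,Mon,Mon,Thu) (Tue,Wed,Mon,Thu) (Wed,Mon,Mon,Tue) (Wed,Mon,Mon,Wed) (Wed,Mon,Mon,Thu) (Wed,Mon,Tue,Wed) (Wed,Mon,Tue,Thu) (Wed,Tue,Mon,Wed) (Wed,Tue,Mon,Thu) (Wed,Tue,Tue,Wed) (Wed,Tue,Tue,Thu) (Thu,Mon,Mon,Tue) (Thu,Mon,Mon,Wed) (Thu,Mon,Mon,Thu) (Thu,Mon,Tue,Wed) (Thu,Mon,Tue,Thu) (Thu,Mon,Wed,Thu) (Thu,Tue,Mon,Wed) (Thu,Tue,Mon,Thu) (Thu,Tue,Tue,Wed) (Thu,Tue,Tue,Thu) (Thu,Tue,Wed,Thu) (Thu,Wed,Mon,Thu) (Thu,Wed,Tue,Thu) (Thu,Wed,Wed,Thu) — 27.
Research=Tue: (Wed,Mon,Mon,Wed) (Wed,Mon,Mon,Thu) (Wed,Mon,Tue,Wed) (Wed,Mon,Tue,Thu) (Wed,Tue,Mon,Wed) (Wed,Tue,Mon,Thu) (Wed,Tue,Tue,Wed) (Wed,Tue,Tue,Thu) (Thu,Mon,Mon,Wed) (Thu,Mon,Mon,Thu) (Thu,Mon,Tue,Wed) (Thu,Mon,Tue,Thu) (Thu,Mon,Wed,Thu) (Thu,Tue,Mon,Wed) (Thu,Tue,Mon,Thu) (Thu,Tue,Tue,Wed) (Thu,Tue,Tue,Thu) (Thu,Tue,Wed,Thu) (Thu,Wed,Mon,Thu) (Thu,Wed,Tue,Thu) (Thu,Wed,Wed,Thu) — 21.
Research=Wed: (Thu,Mon,Mon,Thu) (Thu,Mon,Tue,Thu) (Thu,Mon,Wed,Thu) (Thu,Tue,Mon,Thu) (Thu,Tue,Tue,Thu) (Thu,Tue,Wed,Thu) (Thu,Wed,Mon,Thu) (Thu,Wed,Tue,Thu) (Thu,Wed,Wed,Thu) — 9.
Summing: 27 + 21 + 9 = 57.

57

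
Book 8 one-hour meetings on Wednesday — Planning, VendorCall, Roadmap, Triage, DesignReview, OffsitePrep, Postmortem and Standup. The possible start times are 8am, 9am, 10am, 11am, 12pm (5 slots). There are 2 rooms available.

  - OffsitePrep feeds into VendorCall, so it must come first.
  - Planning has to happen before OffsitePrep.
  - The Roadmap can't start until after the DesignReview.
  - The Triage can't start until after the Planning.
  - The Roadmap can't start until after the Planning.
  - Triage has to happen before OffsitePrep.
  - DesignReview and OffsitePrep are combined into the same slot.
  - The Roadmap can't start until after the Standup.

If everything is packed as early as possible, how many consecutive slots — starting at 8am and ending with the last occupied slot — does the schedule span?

4 slots

The precedence chain requires at least 4 distinct slots.
With at most 2 per slot and 8 meetings, at least 4 slots are needed.
4 works (last occupied slot: 11am): for example Planning -> 8am; VendorCall -> 11am; OffsitePrep -> 10am; Triage -> 9am; Postmortem -> 9am; Standup -> 8am; Roadmap -> 11am; DesignReview -> 10am.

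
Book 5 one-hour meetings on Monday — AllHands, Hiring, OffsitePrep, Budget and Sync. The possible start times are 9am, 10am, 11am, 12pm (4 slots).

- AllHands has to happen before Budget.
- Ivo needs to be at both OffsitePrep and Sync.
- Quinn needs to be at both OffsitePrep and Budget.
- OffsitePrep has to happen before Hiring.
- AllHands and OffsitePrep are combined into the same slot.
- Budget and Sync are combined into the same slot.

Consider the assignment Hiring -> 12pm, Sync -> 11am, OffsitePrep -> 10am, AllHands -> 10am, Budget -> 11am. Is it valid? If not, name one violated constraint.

OffsitePrep has to happen before Hiring — holds.
AllHands and OffsitePrep are combined into the same slot — holds.
Quinn needs to be at both OffsitePrep and Budget — holds.
AllHands has to happen before Budget — holds.
Ivo needs to be at both OffsitePrep and Sync — holds.
Budget and Sync are combined into the same slot — holds.

Valid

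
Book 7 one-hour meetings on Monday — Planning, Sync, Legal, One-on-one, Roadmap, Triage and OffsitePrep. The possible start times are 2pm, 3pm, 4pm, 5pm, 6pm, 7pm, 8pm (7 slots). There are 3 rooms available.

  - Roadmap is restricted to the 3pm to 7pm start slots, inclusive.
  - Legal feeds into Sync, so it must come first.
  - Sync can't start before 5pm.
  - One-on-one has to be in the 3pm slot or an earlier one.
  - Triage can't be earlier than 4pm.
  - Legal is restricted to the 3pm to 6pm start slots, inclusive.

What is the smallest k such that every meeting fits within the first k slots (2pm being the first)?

The precedence chain requires at least 2 distinct slots.
With at most 3 per slot and 7 meetings, at least 3 slots are needed.
Sync can't be placed before 5pm — that is slot 4 counting from 2pm — so the schedule must run through at least 4 slots.
4 works (last occupied slot: 5pm): for example One-on-one=2pm; Planning=2pm; Roadmap=3pm; Legal=3pm; Sync=5pm; Triage=4pm; OffsitePrep=2pm.

4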